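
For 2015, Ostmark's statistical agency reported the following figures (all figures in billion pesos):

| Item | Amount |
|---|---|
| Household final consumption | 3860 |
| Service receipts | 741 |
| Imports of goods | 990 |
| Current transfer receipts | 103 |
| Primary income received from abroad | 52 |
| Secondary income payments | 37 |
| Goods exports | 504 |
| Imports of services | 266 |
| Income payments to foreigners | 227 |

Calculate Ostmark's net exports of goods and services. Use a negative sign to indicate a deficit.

Goods balance = 504 - 990 = -486
Services balance = 741 - 266 = 475
Trade balance (goods + services) = -486 + 475 = -11

-11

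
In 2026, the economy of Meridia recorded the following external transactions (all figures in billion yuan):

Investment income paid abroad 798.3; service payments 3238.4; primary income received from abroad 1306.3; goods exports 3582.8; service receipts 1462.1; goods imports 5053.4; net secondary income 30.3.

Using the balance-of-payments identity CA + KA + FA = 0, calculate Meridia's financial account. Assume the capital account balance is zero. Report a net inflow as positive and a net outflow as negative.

Goods balance = 3582.8 - 5053.4 = -1470.6
Services balance = 1462.1 - 3238.4 = -1776.3
Trade balance (goods + services) = -1470.6 + (-1776.3) = -3246.9
Net primary income = 1306.3 - 798.3 = 508.0
Net secondary income = 30.3
Current account = -3246.9 + 508.0 + 30.3 = -2708.6
Financial account = -(-2708.6) = 2708.6

2708.6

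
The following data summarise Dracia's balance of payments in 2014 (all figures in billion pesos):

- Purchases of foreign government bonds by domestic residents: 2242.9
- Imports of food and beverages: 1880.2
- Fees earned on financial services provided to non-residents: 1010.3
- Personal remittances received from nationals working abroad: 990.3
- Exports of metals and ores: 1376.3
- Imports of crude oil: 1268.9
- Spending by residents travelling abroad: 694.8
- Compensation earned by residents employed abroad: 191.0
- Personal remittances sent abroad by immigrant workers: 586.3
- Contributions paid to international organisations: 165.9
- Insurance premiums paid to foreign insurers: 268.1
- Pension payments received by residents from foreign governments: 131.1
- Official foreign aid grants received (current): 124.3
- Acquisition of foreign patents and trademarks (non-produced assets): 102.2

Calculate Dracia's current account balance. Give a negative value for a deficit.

Goods: -1880.2 - 1268.9 + 1376.3 = -1772.8
Services: 1010.3 - 268.1 - 694.8 = 47.4
Primary income: 191.0
Secondary income: -586.3 + 990.3 + 131.1 + 124.3 - 165.9 = 493.5
Current account = (-1772.8) + 47.4 + 191.0 + 493.5 = -1040.9
(Excluded from the current account — financial account: purchases of foreign government bonds by domestic residents 2242.9; capital account: acquisition of foreign patents and trademarks (non-produced assets) 102.2.)

-1040.9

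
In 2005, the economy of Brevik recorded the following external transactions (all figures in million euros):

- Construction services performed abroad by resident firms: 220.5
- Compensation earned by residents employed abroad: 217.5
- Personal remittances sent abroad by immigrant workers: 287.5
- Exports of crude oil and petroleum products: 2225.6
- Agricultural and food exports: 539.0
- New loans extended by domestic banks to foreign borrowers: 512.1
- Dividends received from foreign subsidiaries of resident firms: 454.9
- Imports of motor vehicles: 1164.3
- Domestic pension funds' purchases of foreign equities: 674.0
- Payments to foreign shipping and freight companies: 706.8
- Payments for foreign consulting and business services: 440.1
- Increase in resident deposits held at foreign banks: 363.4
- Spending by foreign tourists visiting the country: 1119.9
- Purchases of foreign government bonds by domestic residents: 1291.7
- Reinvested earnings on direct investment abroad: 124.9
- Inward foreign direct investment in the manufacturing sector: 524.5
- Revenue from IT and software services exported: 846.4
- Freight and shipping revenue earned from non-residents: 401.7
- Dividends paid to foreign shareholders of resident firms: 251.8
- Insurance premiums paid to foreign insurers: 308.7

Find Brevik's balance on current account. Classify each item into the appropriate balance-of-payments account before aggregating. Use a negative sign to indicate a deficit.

Goods: 2225.6 + 539.0 - 1164.3 = 1600.3
Services: -706.8 + 1119.9 + 846.4 - 308.7 + 401.7 + 220.5 - 440.1 = 1132.9
Primary income: 454.9 + 217.5 + 124.9 - 251.8 = 545.5
Secondary income: -287.5
Current account = 1600.3 + 1132.9 + 545.5 + (-287.5) = 2991.2
(Excluded from the current account — financial account: new loans extended by domestic banks to foreign borrowers 512.1, domestic pension funds' purchases of foreign equities 674.0, increase in resident deposits held at foreign banks 363.4, purchases of foreign government bonds by domestic residents 1291.7, inward foreign direct investment in the manufacturing sector 524.5.)

2991.2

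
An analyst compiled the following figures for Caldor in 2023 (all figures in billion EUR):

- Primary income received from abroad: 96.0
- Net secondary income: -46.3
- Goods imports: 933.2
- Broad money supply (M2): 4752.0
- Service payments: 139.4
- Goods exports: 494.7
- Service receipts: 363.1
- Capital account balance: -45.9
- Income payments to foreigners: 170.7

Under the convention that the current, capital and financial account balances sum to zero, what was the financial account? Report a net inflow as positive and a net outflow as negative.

381.7

Goods balance = 494.7 - 933.2 = -438.5
Services balance = 363.1 - 139.4 = 223.7
Trade balance (goods + services) = -438.5 + 223.7 = -214.8
Net primary income = 96.0 - 170.7 = -74.7
Net secondary income = -46.3
Current account = -214.8 + (-74.7) + (-46.3) = -335.8
Financial account = -(-335.8 + (-45.9)) = 381.7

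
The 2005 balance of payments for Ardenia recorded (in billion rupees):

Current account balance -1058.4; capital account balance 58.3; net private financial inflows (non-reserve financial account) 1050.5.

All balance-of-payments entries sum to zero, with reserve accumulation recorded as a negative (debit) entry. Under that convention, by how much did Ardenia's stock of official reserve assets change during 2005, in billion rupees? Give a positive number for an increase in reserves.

Official reserve transactions balance = -((-1058.4) + 58.3 + 1050.5) = -50.4
An accumulation of reserves is recorded as a debit (negative entry), so the change in the stock of reserves is the negative of that balance.
Change in official reserves = -(-50.4) = 50.4

50.4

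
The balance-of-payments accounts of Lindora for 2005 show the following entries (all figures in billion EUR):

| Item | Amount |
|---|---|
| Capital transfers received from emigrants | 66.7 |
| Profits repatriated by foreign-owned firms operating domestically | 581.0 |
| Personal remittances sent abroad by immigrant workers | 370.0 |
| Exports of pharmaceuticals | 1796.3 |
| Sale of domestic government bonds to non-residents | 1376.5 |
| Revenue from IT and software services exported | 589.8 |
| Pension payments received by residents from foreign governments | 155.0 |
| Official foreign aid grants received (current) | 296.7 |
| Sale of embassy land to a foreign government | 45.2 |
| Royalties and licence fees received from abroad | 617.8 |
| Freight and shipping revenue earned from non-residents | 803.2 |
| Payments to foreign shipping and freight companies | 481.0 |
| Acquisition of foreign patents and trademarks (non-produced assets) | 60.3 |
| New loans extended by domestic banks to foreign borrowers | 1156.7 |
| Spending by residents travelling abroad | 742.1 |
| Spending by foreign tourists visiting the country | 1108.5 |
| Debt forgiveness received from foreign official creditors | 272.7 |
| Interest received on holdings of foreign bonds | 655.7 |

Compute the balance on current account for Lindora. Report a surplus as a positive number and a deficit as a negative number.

Goods: 1796.3
Services: -742.1 + 617.8 + 803.2 - 481.0 + 1108.5 + 589.8 = 1896.2
Primary income: 655.7 - 581.0 = 74.7
Secondary income: -370.0 + 155.0 + 296.7 = 81.7
Current account = 1796.3 + 1896.2 + 74.7 + 81.7 = 3848.9
(Excluded from the current account — capital account: capital transfers received from emigrants 66.7, sale of embassy land to a foreign government 45.2, acquisition of foreign patents and trademarks (non-produced assets) 60.3, debt forgiveness received from foreign official creditors 272.7; financial account: sale of domestic government bonds to non-residents 1376.5, new loans extended by domestic banks to foreign borrowers 1156.7.)

3848.9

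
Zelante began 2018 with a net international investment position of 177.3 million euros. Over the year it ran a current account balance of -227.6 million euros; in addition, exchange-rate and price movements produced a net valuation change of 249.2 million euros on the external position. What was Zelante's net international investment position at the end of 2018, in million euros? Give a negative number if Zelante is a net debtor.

Change in NIIP = current account + net valuation change = -227.6 + 249.2 = 21.6
End-of-year NIIP = 177.3 + 21.6 = 198.9

198.9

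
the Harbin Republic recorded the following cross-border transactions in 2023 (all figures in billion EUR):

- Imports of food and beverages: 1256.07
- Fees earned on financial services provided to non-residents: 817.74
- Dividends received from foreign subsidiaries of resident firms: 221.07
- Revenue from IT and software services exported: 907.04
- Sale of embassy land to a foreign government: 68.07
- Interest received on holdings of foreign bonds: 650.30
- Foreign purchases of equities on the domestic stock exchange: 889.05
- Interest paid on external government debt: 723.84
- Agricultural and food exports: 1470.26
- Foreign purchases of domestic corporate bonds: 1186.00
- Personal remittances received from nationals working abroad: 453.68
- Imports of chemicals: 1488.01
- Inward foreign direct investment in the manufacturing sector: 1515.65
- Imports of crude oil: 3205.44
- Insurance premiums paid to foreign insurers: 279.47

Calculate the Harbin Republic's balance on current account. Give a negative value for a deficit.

-2432.74

Goods: -1488.01 - 1256.07 - 3205.44 + 1470.26 = -4479.26
Services: 817.74 - 279.47 + 907.04 = 1445.31
Primary income: 650.30 + 221.07 - 723.84 = 147.53
Secondary income: 453.68
Current account = (-4479.26) + 1445.31 + 147.53 + 453.68 = -2432.74
(Excluded from the current account — capital account: sale of embassy land to a foreign government 68.07; financial account: foreign purchases of equities on the domestic stock exchange 889.05, foreign purchases of domestic corporate bonds 1186.00, inward foreign direct investment in the manufacturing sector 1515.65.)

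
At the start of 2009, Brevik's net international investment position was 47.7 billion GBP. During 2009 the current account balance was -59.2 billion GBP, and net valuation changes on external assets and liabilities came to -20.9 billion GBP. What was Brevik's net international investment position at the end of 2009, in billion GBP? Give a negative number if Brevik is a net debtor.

-32.4

Change in NIIP = current account + net valuation change = -59.2 + (-20.9) = -80.1
End-of-year NIIP = 47.7 + (-80.1) = -32.4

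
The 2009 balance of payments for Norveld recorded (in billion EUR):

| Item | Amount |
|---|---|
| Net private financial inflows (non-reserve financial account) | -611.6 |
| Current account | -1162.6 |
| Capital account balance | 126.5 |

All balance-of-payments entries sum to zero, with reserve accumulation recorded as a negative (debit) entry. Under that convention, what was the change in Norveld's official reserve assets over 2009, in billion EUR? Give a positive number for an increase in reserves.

Official reserve transactions balance = -((-1162.6) + 126.5 + (-611.6)) = 1647.7
An accumulation of reserves is recorded as a debit (negative entry), so the change in the stock of reserves is the negative of that balance.
Change in official reserves = -(1647.7) = -1647.7

-1647.7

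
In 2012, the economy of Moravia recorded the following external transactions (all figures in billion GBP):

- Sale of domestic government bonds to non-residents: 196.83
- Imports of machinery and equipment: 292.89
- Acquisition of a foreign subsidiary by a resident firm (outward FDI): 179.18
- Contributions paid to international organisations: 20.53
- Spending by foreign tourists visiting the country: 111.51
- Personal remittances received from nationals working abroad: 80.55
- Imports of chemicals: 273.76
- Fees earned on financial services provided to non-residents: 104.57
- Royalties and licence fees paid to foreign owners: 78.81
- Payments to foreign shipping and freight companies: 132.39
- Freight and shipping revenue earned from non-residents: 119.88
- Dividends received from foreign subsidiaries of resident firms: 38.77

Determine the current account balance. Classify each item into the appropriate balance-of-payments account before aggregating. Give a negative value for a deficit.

-343.10

Goods: -273.76 - 292.89 = -566.65
Services: 104.57 + 111.51 - 78.81 + 119.88 - 132.39 = 124.76
Primary income: 38.77
Secondary income: 80.55 - 20.53 = 60.02
Current account = (-566.65) + 124.76 + 38.77 + 60.02 = -343.10
(Excluded from the current account — financial account: sale of domestic government bonds to non-residents 196.83, acquisition of a foreign subsidiary by a resident firm (outward FDI) 179.18.)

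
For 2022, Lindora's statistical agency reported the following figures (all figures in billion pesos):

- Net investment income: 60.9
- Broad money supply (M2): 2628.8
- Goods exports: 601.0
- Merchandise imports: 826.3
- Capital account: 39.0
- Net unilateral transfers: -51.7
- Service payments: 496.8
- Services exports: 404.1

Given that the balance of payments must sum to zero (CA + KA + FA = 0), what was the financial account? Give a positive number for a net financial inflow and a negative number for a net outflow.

269.8

Goods balance = 601.0 - 826.3 = -225.3
Services balance = 404.1 - 496.8 = -92.7
Trade balance (goods + services) = -225.3 + (-92.7) = -318.0
Net primary income = 60.9
Net secondary income = -51.7
Current account = -318.0 + 60.9 + (-51.7) = -308.8
Financial account = -(-308.8 + 39.0) = 269.8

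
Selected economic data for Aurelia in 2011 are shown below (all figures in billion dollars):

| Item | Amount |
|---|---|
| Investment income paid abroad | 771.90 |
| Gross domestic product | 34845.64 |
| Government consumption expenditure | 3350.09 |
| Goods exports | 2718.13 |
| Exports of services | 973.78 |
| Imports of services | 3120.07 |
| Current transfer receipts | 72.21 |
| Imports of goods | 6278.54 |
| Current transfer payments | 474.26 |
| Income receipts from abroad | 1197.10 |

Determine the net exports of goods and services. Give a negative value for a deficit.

-5706.70

Goods balance = 2718.13 - 6278.54 = -3560.41
Services balance = 973.78 - 3120.07 = -2146.29
Trade balance (goods + services) = -3560.41 + (-2146.29) = -5706.70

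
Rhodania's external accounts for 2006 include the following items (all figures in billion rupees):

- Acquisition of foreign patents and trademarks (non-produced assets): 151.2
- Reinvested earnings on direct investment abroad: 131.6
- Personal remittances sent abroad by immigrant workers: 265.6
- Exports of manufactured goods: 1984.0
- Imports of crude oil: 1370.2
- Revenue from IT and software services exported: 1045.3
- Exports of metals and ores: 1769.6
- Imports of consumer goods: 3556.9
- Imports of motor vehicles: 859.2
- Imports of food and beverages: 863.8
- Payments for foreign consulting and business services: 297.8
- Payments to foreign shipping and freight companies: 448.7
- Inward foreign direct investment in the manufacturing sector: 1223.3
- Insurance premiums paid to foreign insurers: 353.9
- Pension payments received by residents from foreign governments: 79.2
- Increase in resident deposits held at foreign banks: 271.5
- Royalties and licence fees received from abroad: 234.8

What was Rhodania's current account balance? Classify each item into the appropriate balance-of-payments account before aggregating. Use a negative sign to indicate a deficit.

-2771.6

Goods: 1769.6 - 3556.9 - 863.8 - 859.2 - 1370.2 + 1984.0 = -2896.5
Services: -297.8 + 1045.3 - 448.7 - 353.9 + 234.8 = 179.7
Primary income: 131.6
Secondary income: 79.2 - 265.6 = -186.4
Current account = (-2896.5) + 179.7 + 131.6 + (-186.4) = -2771.6
(Excluded from the current account — capital account: acquisition of foreign patents and trademarks (non-produced assets) 151.2; financial account: inward foreign direct investment in the manufacturing sector 1223.3, increase in resident deposits held at foreign banks 271.5.)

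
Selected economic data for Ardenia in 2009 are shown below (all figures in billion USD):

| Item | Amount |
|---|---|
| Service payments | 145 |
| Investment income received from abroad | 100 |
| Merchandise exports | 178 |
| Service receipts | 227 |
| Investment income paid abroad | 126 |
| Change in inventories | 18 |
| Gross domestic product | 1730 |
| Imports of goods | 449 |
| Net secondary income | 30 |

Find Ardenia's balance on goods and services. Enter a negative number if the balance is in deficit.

Goods balance = 178 - 449 = -271
Services balance = 227 - 145 = 82
Trade balance (goods + services) = -271 + 82 = -189

-189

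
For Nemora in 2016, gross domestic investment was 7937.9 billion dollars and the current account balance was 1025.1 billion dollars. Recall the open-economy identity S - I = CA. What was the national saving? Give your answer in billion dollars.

S = I + CA = 7937.9 + 1025.1 = 8963.0

8963.0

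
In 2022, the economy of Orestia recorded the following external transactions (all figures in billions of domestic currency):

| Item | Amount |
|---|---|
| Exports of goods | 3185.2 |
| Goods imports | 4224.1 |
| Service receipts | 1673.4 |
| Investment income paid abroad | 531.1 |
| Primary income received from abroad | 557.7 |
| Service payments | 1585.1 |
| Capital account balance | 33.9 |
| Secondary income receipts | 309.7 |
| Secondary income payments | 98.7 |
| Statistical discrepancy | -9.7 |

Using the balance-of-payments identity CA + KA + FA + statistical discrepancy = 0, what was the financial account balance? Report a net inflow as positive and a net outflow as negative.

Goods balance = 3185.2 - 4224.1 = -1038.9
Services balance = 1673.4 - 1585.1 = 88.3
Trade balance (goods + services) = -1038.9 + 88.3 = -950.6
Net primary income = 557.7 - 531.1 = 26.6
Net secondary income = 309.7 - 98.7 = 211.0
Current account = -950.6 + 26.6 + 211.0 = -713.0
Financial account = -(-713.0 + 33.9 + (-9.7)) = 688.8

688.8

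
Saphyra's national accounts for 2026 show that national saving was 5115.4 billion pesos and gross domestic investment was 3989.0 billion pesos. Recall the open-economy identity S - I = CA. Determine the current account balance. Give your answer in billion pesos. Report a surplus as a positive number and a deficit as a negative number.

1126.4

CA = S - I = 5115.4 - 3989.0 = 1126.4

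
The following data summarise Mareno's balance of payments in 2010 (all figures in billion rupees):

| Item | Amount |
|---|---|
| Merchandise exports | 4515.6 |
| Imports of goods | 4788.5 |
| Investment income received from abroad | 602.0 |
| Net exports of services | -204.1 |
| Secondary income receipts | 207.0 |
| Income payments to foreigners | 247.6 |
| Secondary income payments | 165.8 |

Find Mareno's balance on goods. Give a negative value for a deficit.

Goods balance = 4515.6 - 4788.5 = -272.9

-272.9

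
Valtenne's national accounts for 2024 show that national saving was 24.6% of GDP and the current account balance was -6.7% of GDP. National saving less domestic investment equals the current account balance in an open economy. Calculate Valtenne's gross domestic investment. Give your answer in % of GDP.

I = S - CA = 24.6 - (-6.7) = 31.3

31.3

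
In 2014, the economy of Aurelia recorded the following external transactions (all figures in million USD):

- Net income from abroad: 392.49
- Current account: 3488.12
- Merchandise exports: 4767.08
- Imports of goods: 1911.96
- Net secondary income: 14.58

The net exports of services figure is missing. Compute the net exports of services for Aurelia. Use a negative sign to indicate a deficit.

225.93

Current account = goods balance + services balance + net primary income + net secondary income
Sum of the known components = 3262.19
Net exports of services = CA - (known components) = 3488.12 - 3262.19 = 225.93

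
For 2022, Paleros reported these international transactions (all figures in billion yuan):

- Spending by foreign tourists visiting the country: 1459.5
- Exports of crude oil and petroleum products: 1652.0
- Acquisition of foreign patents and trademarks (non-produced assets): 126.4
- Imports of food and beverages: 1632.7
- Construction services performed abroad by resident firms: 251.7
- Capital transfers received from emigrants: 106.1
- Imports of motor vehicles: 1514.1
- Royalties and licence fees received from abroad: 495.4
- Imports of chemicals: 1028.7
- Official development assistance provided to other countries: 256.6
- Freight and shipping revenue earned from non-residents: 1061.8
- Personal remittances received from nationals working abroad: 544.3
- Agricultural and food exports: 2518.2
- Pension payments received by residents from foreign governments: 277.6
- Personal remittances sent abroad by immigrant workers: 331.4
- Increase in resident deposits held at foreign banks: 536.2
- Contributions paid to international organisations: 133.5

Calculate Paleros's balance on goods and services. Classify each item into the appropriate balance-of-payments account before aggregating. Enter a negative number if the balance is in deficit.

Goods: -1028.7 + 1652.0 + 2518.2 - 1514.1 - 1632.7 = -5.3
Services: 1459.5 + 495.4 + 1061.8 + 251.7 = 3268.4
Trade balance = -5.3 + 3268.4 = 3263.1
(Excluded from the trade balance — capital account: acquisition of foreign patents and trademarks (non-produced assets) 126.4, capital transfers received from emigrants 106.1; secondary income: official development assistance provided to other countries 256.6, personal remittances received from nationals working abroad 544.3, pension payments received by residents from foreign governments 277.6, personal remittances sent abroad by immigrant workers 331.4, contributions paid to international organisations 133.5; financial account: increase in resident deposits held at foreign banks 536.2.)

3263.1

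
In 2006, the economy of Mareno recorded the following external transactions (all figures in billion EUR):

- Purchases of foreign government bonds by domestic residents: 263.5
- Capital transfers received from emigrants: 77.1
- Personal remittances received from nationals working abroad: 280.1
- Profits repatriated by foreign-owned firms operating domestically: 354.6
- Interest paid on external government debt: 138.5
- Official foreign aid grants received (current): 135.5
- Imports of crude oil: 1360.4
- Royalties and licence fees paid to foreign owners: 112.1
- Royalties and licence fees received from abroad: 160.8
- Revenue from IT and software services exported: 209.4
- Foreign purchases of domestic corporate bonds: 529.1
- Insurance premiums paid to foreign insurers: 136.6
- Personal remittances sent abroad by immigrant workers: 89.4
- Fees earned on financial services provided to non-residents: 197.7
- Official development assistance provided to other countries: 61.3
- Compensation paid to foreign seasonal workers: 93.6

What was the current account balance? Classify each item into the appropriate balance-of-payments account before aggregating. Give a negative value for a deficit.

-1363.0

Goods: -1360.4
Services: -112.1 + 209.4 - 136.6 + 160.8 + 197.7 = 319.2
Primary income: -354.6 - 138.5 - 93.6 = -586.7
Secondary income: 135.5 - 61.3 - 89.4 + 280.1 = 264.9
Current account = (-1360.4) + 319.2 + (-586.7) + 264.9 = -1363.0
(Excluded from the current account — financial account: purchases of foreign government bonds by domestic residents 263.5, foreign purchases of domestic corporate bonds 529.1; capital account: capital transfers received from emigrants 77.1.)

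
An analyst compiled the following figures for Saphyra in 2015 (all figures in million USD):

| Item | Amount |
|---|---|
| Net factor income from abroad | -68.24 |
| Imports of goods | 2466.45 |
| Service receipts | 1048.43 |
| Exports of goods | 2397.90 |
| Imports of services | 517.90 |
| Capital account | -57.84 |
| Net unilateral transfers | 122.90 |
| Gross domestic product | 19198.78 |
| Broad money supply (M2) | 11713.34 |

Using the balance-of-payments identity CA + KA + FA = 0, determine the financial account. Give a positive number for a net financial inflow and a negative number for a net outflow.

Goods balance = 2397.90 - 2466.45 = -68.55
Services balance = 1048.43 - 517.90 = 530.53
Trade balance (goods + services) = -68.55 + 530.53 = 461.98
Net primary income = -68.24
Net secondary income = 122.90
Current account = 461.98 + (-68.24) + 122.90 = 516.64
Financial account = -(516.64 + (-57.84)) = -458.80

-458.80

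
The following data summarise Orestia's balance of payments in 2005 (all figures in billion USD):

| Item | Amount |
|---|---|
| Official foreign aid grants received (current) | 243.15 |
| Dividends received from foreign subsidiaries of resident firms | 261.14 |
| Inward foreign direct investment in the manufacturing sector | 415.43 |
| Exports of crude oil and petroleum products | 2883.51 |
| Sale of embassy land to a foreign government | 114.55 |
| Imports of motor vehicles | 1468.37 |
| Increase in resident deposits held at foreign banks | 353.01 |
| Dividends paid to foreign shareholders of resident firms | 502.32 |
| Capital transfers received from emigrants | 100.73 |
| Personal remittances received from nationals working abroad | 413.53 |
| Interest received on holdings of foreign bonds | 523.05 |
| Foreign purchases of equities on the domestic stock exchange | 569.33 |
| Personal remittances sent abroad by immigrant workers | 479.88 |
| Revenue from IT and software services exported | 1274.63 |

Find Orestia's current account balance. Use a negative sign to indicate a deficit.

Goods: 2883.51 - 1468.37 = 1415.14
Services: 1274.63
Primary income: 523.05 + 261.14 - 502.32 = 281.87
Secondary income: 243.15 - 479.88 + 413.53 = 176.80
Current account = 1415.14 + 1274.63 + 281.87 + 176.80 = 3148.44
(Excluded from the current account — financial account: inward foreign direct investment in the manufacturing sector 415.43, increase in resident deposits held at foreign banks 353.01, foreign purchases of equities on the domestic stock exchange 569.33; capital account: sale of embassy land to a foreign government 114.55, capital transfers received from emigrants 100.73.)

3148.44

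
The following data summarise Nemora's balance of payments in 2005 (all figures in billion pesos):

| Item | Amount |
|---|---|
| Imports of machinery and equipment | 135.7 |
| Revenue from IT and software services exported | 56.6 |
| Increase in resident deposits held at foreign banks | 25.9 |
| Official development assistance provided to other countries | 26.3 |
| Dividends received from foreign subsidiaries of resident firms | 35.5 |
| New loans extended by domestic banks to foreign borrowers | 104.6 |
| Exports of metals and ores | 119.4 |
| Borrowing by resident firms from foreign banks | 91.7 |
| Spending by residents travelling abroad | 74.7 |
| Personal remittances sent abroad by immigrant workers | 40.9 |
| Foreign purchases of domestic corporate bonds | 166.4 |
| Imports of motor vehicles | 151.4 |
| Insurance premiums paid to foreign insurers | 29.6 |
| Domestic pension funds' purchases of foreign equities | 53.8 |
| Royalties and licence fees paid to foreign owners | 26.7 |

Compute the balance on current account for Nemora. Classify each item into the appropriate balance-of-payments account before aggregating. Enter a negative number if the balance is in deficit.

Goods: -135.7 + 119.4 - 151.4 = -167.7
Services: -29.6 - 74.7 - 26.7 + 56.6 = -74.4
Primary income: 35.5
Secondary income: -40.9 - 26.3 = -67.2
Current account = (-167.7) + (-74.4) + 35.5 + (-67.2) = -273.8
(Excluded from the current account — financial account: increase in resident deposits held at foreign banks 25.9, new loans extended by domestic banks to foreign borrowers 104.6, borrowing by resident firms from foreign banks 91.7, foreign purchases of domestic corporate bonds 166.4, domestic pension funds' purchases of foreign equities 53.8.)

-273.8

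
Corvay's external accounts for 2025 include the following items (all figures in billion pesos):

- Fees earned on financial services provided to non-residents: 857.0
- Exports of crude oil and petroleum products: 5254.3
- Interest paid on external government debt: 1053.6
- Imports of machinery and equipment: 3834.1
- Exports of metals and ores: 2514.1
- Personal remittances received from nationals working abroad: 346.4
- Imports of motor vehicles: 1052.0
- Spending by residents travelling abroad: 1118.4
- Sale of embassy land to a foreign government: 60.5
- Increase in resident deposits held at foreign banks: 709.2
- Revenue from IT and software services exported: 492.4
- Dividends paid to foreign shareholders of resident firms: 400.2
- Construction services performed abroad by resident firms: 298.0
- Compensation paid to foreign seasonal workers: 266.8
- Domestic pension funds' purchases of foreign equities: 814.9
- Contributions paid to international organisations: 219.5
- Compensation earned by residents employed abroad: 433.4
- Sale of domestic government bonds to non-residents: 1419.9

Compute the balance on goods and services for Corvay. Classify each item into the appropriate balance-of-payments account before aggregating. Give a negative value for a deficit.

3411.3

Goods: -1052.0 + 5254.3 - 3834.1 + 2514.1 = 2882.3
Services: 492.4 - 1118.4 + 298.0 + 857.0 = 529.0
Trade balance = 2882.3 + 529.0 = 3411.3
(Excluded from the trade balance — primary income: interest paid on external government debt 1053.6, dividends paid to foreign shareholders of resident firms 400.2, compensation paid to foreign seasonal workers 266.8, compensation earned by residents employed abroad 433.4; secondary income: personal remittances received from nationals working abroad 346.4, contributions paid to international organisations 219.5; capital account: sale of embassy land to a foreign government 60.5; financial account: increase in resident deposits held at foreign banks 709.2, domestic pension funds' purchases of foreign equities 814.9, sale of domestic government bonds to non-residents 1419.9.)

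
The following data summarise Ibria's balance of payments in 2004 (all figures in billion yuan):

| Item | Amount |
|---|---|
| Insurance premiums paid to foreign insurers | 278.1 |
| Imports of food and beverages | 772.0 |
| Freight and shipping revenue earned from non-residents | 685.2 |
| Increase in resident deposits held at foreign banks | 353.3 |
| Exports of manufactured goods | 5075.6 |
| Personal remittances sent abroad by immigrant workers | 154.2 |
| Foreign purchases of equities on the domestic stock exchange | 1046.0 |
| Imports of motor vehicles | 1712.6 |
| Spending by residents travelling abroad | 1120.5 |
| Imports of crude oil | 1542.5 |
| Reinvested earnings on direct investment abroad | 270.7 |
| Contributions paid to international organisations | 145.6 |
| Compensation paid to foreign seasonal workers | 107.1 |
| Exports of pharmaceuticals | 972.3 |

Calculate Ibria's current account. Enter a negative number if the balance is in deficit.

Goods: -1712.6 + 972.3 - 1542.5 + 5075.6 - 772.0 = 2020.8
Services: -278.1 + 685.2 - 1120.5 = -713.4
Primary income: 270.7 - 107.1 = 163.6
Secondary income: -154.2 - 145.6 = -299.8
Current account = 2020.8 + (-713.4) + 163.6 + (-299.8) = 1171.2
(Excluded from the current account — financial account: increase in resident deposits held at foreign banks 353.3, foreign purchases of equities on the domestic stock exchange 1046.0.)

1171.2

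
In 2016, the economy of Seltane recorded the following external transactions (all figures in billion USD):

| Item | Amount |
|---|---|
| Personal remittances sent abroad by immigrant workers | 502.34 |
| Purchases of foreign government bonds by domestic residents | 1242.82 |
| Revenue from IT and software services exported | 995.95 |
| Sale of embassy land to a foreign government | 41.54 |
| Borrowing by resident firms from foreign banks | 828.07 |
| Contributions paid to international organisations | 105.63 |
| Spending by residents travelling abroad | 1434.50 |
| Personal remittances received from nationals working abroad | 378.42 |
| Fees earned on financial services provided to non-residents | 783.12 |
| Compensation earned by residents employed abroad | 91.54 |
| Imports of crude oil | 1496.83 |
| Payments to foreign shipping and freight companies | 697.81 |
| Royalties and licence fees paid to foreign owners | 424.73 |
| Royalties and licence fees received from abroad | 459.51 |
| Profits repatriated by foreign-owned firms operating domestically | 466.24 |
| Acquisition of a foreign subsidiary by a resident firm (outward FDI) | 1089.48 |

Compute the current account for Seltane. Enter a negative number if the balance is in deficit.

Goods: -1496.83
Services: 459.51 - 424.73 - 1434.50 - 697.81 + 995.95 + 783.12 = -318.46
Primary income: -466.24 + 91.54 = -374.70
Secondary income: 378.42 - 105.63 - 502.34 = -229.55
Current account = (-1496.83) + (-318.46) + (-374.70) + (-229.55) = -2419.54
(Excluded from the current account — financial account: purchases of foreign government bonds by domestic residents 1242.82, borrowing by resident firms from foreign banks 828.07, acquisition of a foreign subsidiary by a resident firm (outward FDI) 1089.48; capital account: sale of embassy land to a foreign government 41.54.)

-2419.54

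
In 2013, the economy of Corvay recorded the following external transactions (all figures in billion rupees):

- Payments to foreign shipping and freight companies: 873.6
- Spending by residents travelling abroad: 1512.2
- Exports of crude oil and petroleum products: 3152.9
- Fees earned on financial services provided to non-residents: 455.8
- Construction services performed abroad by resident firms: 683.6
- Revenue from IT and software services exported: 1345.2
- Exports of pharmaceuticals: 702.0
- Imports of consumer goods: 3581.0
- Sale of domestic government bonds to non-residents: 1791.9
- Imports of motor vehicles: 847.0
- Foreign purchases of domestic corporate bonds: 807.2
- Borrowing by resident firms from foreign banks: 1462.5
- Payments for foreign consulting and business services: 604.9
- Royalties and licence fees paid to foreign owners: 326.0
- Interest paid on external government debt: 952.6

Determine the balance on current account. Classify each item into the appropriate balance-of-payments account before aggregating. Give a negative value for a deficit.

Goods: -3581.0 + 702.0 - 847.0 + 3152.9 = -573.1
Services: -604.9 + 1345.2 - 873.6 + 455.8 - 326.0 - 1512.2 + 683.6 = -832.1
Primary income: -952.6
Current account = (-573.1) + (-832.1) + (-952.6) = -2357.8
(Excluded from the current account — financial account: sale of domestic government bonds to non-residents 1791.9, foreign purchases of domestic corporate bonds 807.2, borrowing by resident firms from foreign banks 1462.5.)

-2357.8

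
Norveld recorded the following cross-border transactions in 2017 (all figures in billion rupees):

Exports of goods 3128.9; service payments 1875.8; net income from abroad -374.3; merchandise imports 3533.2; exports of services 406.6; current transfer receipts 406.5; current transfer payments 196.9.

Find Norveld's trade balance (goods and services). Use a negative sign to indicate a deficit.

-1873.5

Goods balance = 3128.9 - 3533.2 = -404.3
Services balance = 406.6 - 1875.8 = -1469.2
Trade balance (goods + services) = -404.3 + (-1469.2) = -1873.5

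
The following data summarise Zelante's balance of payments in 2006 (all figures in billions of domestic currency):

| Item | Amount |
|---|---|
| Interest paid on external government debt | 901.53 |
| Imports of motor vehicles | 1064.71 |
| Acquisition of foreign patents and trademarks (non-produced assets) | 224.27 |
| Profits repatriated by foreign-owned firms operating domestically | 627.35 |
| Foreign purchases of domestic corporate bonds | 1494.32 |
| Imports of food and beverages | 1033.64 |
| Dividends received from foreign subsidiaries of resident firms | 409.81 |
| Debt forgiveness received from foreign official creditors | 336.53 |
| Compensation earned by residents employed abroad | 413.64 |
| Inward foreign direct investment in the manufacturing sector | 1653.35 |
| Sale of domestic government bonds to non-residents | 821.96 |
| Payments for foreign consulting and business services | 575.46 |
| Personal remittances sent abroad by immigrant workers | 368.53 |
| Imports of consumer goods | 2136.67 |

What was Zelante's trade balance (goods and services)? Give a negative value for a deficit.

Goods: -2136.67 - 1064.71 - 1033.64 = -4235.02
Services: -575.46
Trade balance = -4235.02 + (-575.46) = -4810.48
(Excluded from the trade balance — primary income: interest paid on external government debt 901.53, profits repatriated by foreign-owned firms operating domestically 627.35, dividends received from foreign subsidiaries of resident firms 409.81, compensation earned by residents employed abroad 413.64; capital account: acquisition of foreign patents and trademarks (non-produced assets) 224.27, debt forgiveness received from foreign official creditors 336.53; financial account: foreign purchases of domestic corporate bonds 1494.32, inward foreign direct investment in the manufacturing sector 1653.35, sale of domestic government bonds to non-residents 821.96; secondary income: personal remittances sent abroad by immigrant workers 368.53.)

-4810.48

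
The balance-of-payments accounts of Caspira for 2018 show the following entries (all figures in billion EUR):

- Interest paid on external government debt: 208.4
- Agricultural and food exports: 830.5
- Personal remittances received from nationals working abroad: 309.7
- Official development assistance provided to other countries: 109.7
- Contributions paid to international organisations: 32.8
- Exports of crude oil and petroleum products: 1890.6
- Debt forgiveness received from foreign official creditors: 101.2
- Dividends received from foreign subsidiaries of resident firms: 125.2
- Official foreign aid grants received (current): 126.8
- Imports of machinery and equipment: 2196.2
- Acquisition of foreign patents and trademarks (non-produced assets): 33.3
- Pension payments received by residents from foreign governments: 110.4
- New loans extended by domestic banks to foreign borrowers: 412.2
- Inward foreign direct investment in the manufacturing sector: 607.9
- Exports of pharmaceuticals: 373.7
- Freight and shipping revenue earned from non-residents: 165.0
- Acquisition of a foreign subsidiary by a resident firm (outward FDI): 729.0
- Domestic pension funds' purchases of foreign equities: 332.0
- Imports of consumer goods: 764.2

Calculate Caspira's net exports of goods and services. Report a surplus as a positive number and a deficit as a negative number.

Goods: 830.5 + 1890.6 - 2196.2 - 764.2 + 373.7 = 134.4
Services: 165.0
Trade balance = 134.4 + 165.0 = 299.4
(Excluded from the trade balance — primary income: interest paid on external government debt 208.4, dividends received from foreign subsidiaries of resident firms 125.2; secondary income: personal remittances received from nationals working abroad 309.7, official development assistance provided to other countries 109.7, contributions paid to international organisations 32.8, official foreign aid grants received (current) 126.8, pension payments received by residents from foreign governments 110.4; capital account: debt forgiveness received from foreign official creditors 101.2, acquisition of foreign patents and trademarks (non-produced assets) 33.3; financial account: new loans extended by domestic banks to foreign borrowers 412.2, inward foreign direct investment in the manufacturing sector 607.9, acquisition of a foreign subsidiary by a resident firm (outward FDI) 729.0, domestic pension funds' purchases of foreign equities 332.0.)

299.4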